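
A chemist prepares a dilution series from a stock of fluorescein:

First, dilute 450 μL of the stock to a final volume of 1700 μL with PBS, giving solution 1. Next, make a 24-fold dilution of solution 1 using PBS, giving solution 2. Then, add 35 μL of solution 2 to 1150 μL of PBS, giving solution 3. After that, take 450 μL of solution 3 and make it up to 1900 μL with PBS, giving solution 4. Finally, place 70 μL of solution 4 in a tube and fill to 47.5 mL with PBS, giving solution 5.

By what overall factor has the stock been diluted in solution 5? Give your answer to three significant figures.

Step 1: 450 μL brought to 1700 μL → factor 1700/450 = 3.7778
Step 2: 24-fold → factor 24
Step 3: 35 μL + 1150 μL = 1185 μL total → factor 1185/35 = 33.857
Step 4: 450 μL brought to 1900 μL → factor 1900/450 = 4.2222
Step 5: 70 μL brought to 47.5 mL → factor 47500/70 = 678.57
Overall dilution factor = 3.7778 × 24 × 33.857 × 4.2222 × 678.57 = 8.795 × 10^6

8.79 × 10^6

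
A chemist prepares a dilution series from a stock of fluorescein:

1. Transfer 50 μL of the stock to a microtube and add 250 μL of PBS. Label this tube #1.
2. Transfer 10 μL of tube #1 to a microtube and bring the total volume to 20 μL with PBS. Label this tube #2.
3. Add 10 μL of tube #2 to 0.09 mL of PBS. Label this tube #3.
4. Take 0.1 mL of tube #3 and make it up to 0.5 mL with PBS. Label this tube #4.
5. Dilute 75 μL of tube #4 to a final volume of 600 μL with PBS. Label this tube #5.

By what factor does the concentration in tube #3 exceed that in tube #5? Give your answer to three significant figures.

40.0

Step 1: 50 μL + 250 μL = 300 μL total → factor 300/50 = 6
Step 2: 10 μL brought to 20 μL → factor 20/10 = 2
Step 3: 10 μL + 0.09 mL = 100 μL total → factor 100/10 = 10
Step 4: 0.1 mL brought to 0.5 mL → factor 0.5/0.1 = 5
Step 5: 75 μL brought to 600 μL → factor 600/75 = 8
Dilution factor to tube #3 = 120; to tube #5 = 4800
[tube #3]/[tube #5] = (factor to tube #5)/(factor to tube #3) = 4800/120 = 40.0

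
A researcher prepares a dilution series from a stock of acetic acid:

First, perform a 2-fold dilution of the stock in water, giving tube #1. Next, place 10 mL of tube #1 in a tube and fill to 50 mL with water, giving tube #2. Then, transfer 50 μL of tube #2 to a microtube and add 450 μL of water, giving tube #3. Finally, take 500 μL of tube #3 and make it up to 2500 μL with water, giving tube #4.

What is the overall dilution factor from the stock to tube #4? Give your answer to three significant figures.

500

Step 1: 2-fold → factor 2
Step 2: 10 mL brought to 50 mL → factor 50/10 = 5
Step 3: 50 μL + 450 μL = 500 μL total → factor 500/50 = 10
Step 4: 500 μL brought to 2500 μL → factor 2500/500 = 5
Overall dilution factor = 2 × 5 × 10 × 5 = 500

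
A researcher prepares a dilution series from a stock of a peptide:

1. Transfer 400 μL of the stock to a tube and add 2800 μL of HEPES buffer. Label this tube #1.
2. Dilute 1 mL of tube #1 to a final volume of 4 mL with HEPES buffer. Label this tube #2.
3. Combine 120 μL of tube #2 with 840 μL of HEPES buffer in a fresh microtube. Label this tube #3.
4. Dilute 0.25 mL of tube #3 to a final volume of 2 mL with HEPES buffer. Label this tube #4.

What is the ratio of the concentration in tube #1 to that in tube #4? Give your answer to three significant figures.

Step 1: 400 μL + 2800 μL = 3200 μL total → factor 3200/400 = 8
Step 2: 1 mL brought to 4 mL → factor 4/1 = 4
Step 3: 120 μL + 840 μL = 960 μL total → factor 960/120 = 8
Step 4: 0.25 mL brought to 2 mL → factor 2/0.25 = 8
Dilution factor to tube #1 = 8; to tube #4 = 2048
[tube #1]/[tube #4] = (factor to tube #4)/(factor to tube #1) = 2048/8 = 256

256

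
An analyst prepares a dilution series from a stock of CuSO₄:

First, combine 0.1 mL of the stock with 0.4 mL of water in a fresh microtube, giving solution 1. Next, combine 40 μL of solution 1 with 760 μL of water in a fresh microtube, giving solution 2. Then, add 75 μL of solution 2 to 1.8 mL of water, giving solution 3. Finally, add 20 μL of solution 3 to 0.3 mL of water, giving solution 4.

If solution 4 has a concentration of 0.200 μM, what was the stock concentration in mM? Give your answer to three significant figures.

Step 1: 0.1 mL + 0.4 mL = 0.5 mL total → factor 0.5/0.1 = 5
Step 2: 40 μL + 760 μL = 800 μL total → factor 800/40 = 20
Step 3: 75 μL + 1.8 mL = 1875 μL total → factor 1875/75 = 25
Step 4: 20 μL + 0.3 mL = 320 μL total → factor 320/20 = 16
Overall dilution factor = 5 × 20 × 25 × 16 = 40000
Stock = 0.200 μM × 40000 = 8000 μM = 8.00 mM

8.00 mM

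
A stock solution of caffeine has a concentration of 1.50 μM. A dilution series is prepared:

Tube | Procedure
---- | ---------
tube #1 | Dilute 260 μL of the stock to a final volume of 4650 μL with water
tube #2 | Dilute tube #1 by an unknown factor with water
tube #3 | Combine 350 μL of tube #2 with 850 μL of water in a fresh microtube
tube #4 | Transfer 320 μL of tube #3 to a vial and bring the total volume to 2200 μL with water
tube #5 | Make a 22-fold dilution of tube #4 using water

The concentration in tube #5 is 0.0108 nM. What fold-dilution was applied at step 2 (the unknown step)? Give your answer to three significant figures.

15.0-fold

Step 1: 260 μL brought to 4650 μL → factor 4650/260 = 17.885
Step 2: unknown factor x
Step 3: 350 μL + 850 μL = 1200 μL total → factor 1200/350 = 3.4286
Step 4: 320 μL brought to 2200 μL → factor 2200/320 = 6.875
Step 5: 22-fold → factor 22
Product of known-step factors = 9274.5
Overall factor = 1.50 μM / (0.0108 nM) = 1.3889 × 10^5
x = 1.3889 × 10^5 / 9274.5 = 15.0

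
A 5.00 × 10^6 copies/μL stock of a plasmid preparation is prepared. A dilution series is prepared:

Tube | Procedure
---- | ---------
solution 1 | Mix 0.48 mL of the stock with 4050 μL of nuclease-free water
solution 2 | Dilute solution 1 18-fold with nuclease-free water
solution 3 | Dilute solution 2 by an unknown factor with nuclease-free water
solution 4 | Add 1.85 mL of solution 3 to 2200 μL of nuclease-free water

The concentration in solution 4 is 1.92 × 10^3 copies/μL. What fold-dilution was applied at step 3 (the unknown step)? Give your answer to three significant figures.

7.00-fold

Step 1: 0.48 mL + 4050 μL = 4.53 mL total → factor 4.53/0.48 = 9.4375
Step 2: 18-fold → factor 18
Step 3: unknown factor x
Step 4: 1.85 mL + 2200 μL = 4.05 mL total → factor 4.05/1.85 = 2.1892
Product of known-step factors = 371.89
Overall factor = 5.00 × 10^6 copies/μL / (1.92 × 10^3 copies/μL) = 2604.2
x = 2604.2 / 371.89 = 7.00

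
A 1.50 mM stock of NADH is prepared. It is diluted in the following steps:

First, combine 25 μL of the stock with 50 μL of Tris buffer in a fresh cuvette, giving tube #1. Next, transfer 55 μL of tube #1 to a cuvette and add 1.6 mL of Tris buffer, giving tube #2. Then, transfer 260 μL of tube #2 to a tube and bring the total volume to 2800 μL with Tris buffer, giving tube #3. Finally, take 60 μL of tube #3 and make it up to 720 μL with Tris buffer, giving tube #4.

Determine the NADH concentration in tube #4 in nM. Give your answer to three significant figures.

Step 1: 25 μL + 50 μL = 75 μL total → factor 75/25 = 3
Step 2: 55 μL + 1.6 mL = 1655 μL total → factor 1655/55 = 30.091
Step 3: 260 μL brought to 2800 μL → factor 2800/260 = 10.769
Step 4: 60 μL brought to 720 μL → factor 720/60 = 12
Overall dilution factor = 3 × 30.091 × 10.769 × 12 = 11666
Final = 1.50 mM / 11666 = 0.0001286 mM = 129 nM

129 nM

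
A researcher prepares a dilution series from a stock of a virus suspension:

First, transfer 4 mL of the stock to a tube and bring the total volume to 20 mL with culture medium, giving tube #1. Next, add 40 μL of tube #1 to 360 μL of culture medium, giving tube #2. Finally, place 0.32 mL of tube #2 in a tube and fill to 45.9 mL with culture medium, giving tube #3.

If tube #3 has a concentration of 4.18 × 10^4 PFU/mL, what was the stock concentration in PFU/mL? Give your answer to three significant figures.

3.00 × 10^8 PFU/mL

Step 1: 4 mL brought to 20 mL → factor 20/4 = 5
Step 2: 40 μL + 360 μL = 400 μL total → factor 400/40 = 10
Step 3: 0.32 mL brought to 45.9 mL → factor 45.9/0.32 = 143.44
Overall dilution factor = 5 × 10 × 143.44 = 7171.9
Stock = 4.18 × 10^4 PFU/mL × 7171.9 = 3.00 × 10^8 PFU/mL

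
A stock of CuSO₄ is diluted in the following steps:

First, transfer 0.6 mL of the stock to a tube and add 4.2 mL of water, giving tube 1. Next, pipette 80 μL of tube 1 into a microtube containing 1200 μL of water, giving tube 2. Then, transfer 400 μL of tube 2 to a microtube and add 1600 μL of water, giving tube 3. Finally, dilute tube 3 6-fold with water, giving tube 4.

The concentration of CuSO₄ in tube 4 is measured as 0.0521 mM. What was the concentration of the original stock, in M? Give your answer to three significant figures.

Step 1: 0.6 mL + 4.2 mL = 4.8 mL total → factor 4.8/0.6 = 8
Step 2: 80 μL + 1200 μL = 1280 μL total → factor 1280/80 = 16
Step 3: 400 μL + 1600 μL = 2000 μL total → factor 2000/400 = 5
Step 4: 6-fold → factor 6
Overall dilution factor = 8 × 16 × 5 × 6 = 3840
Stock = 0.0521 mM × 3840 = 200.1 mM = 0.200 M

0.200 M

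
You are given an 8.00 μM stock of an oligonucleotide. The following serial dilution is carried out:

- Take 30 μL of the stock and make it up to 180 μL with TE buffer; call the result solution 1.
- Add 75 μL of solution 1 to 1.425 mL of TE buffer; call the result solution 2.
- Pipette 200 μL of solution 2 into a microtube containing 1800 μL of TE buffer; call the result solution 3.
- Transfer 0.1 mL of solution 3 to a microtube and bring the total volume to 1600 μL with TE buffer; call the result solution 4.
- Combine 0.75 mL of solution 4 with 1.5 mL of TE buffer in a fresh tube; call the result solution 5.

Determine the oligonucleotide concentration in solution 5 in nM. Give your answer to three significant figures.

0.139 nM

Step 1: 30 μL brought to 180 μL → factor 180/30 = 6
Step 2: 75 μL + 1.425 mL = 1500 μL total → factor 1500/75 = 20
Step 3: 200 μL + 1800 μL = 2000 μL total → factor 2000/200 = 10
Step 4: 0.1 mL brought to 1600 μL → factor 1.6/0.1 = 16
Step 5: 0.75 mL + 1.5 mL = 2.25 mL total → factor 2.25/0.75 = 3
Overall dilution factor = 6 × 20 × 10 × 16 × 3 = 57600
Final = 8.00 μM / 57600 = 0.0001389 μM = 0.139 nM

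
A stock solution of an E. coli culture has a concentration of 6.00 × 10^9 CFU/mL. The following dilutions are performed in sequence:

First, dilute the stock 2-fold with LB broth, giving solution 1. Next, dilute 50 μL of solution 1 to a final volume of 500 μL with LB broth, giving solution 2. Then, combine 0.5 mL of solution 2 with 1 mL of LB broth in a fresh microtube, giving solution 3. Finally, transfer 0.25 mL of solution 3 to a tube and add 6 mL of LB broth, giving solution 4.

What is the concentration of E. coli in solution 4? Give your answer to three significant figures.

Step 1: 2-fold → factor 2
Step 2: 50 μL brought to 500 μL → factor 500/50 = 10
Step 3: 0.5 mL + 1 mL = 1.5 mL total → factor 1.5/0.5 = 3
Step 4: 0.25 mL + 6 mL = 6.25 mL total → factor 6.25/0.25 = 25
Overall dilution factor = 2 × 10 × 3 × 25 = 1500
Final = 6.00 × 10^9 CFU/mL / 1500 = 4.00 × 10^6 CFU/mL

4.00 × 10^6 CFU/mL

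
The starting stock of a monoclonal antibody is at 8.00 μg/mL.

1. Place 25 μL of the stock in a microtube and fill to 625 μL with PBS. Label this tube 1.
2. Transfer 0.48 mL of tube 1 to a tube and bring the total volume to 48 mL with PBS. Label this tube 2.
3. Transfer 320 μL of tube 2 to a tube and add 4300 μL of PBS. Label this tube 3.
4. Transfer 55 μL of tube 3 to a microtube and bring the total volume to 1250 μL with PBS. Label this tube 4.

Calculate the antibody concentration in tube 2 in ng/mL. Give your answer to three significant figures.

3.20 ng/mL

Step 1: 25 μL brought to 625 μL → factor 625/25 = 25
Step 2: 0.48 mL brought to 48 mL → factor 48/0.48 = 100
Dilution factor through tube 2 = 25 × 100 = 2500
[tube 2] = 8.00 μg/mL / 2500 = 0.003200 μg/mL = 3.20 ng/mL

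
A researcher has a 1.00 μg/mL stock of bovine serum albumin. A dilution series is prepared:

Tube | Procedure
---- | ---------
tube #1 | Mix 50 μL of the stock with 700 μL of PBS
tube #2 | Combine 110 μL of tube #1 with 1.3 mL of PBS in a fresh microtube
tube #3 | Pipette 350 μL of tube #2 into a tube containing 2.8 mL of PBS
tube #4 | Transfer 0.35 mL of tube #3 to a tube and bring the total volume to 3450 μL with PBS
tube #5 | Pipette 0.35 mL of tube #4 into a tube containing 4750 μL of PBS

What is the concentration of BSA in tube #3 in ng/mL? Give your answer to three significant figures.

Step 1: 50 μL + 700 μL = 750 μL total → factor 750/50 = 15
Step 2: 110 μL + 1.3 mL = 1410 μL total → factor 1410/110 = 12.818
Step 3: 350 μL + 2.8 mL = 3150 μL total → factor 3150/350 = 9
Dilution factor through tube #3 = 15 × 12.818 × 9 = 1730.5
[tube #3] = 1.00 μg/mL / 1730.5 = 0.0005779 μg/mL = 0.578 ng/mL

0.578 ng/mL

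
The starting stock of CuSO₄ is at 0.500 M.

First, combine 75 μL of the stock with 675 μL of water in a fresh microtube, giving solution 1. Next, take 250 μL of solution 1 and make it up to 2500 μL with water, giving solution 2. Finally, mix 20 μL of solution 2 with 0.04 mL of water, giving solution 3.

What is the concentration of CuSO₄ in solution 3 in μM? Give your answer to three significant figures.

Step 1: 75 μL + 675 μL = 750 μL total → factor 750/75 = 10
Step 2: 250 μL brought to 2500 μL → factor 2500/250 = 10
Step 3: 20 μL + 0.04 mL = 60 μL total → factor 60/20 = 3
Overall dilution factor = 10 × 10 × 3 = 300
Final = 0.500 M / 300 = 0.001667 M = 1.67 × 10^3 μM

1.67 × 10^3 μM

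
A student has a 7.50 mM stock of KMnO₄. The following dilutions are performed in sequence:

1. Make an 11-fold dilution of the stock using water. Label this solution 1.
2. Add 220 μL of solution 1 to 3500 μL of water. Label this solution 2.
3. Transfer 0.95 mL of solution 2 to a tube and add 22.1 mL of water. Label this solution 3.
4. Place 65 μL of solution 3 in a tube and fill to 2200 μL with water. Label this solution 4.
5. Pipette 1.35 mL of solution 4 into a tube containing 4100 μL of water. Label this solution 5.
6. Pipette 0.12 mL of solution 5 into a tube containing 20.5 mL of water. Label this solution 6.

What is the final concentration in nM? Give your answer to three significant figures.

0.0708 nM

Step 1: 11-fold → factor 11
Step 2: 220 μL + 3500 μL = 3720 μL total → factor 3720/220 = 16.909
Step 3: 0.95 mL + 22.1 mL = 23.05 mL total → factor 23.05/0.95 = 24.263
Step 4: 65 μL brought to 2200 μL → factor 2200/65 = 33.846
Step 5: 1.35 mL + 4100 μL = 5.45 mL total → factor 5.45/1.35 = 4.037
Step 6: 0.12 mL + 20.5 mL = 20.62 mL total → factor 20.62/0.12 = 171.83
Overall dilution factor = 11 × 16.909 × 24.263 × 33.846 × 4.037 × 171.83 = 1.0596 × 10^8
Final = 7.50 mM / 1.0596 × 10^8 = 7.078 × 10^-8 mM = 0.0708 nM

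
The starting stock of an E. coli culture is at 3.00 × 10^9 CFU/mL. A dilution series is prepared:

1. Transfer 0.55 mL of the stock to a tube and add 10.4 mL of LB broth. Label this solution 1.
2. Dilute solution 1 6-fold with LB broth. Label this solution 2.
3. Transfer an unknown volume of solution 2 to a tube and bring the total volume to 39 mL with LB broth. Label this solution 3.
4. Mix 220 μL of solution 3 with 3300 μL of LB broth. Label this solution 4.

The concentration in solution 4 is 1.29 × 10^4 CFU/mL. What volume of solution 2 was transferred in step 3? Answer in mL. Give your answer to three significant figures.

0.321 mL

Step 1: 0.55 mL + 10.4 mL = 10.95 mL total → factor 10.95/0.55 = 19.909
Step 2: 6-fold → factor 6
Step 3: v brought to 39 mL → factor = 39 mL/v
Step 4: 220 μL + 3300 μL = 3520 μL total → factor 3520/220 = 16
Product of known-step factors = 1911.3
Overall factor = 3.00 × 10^9 CFU/mL / (1.29 × 10^4 CFU/mL) = 2.3256 × 10^5
Step-3 factor = 2.3256 × 10^5 / 1911.3 = 121.68
v = 39 mL / 121.68 = 0.321 mL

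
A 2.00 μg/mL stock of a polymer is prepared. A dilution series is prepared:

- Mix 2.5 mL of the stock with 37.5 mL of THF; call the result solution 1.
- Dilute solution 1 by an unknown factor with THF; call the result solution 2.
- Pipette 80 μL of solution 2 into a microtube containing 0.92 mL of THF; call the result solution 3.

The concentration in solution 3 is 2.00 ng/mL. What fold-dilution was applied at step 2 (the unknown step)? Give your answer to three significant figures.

5.00-fold

Step 1: 2.5 mL + 37.5 mL = 40 mL total → factor 40/2.5 = 16
Step 2: unknown factor x
Step 3: 80 μL + 0.92 mL = 1000 μL total → factor 1000/80 = 12.5
Product of known-step factors = 200
Overall factor = 2.00 μg/mL / (2.00 ng/mL) = 1000
x = 1000 / 200 = 5.00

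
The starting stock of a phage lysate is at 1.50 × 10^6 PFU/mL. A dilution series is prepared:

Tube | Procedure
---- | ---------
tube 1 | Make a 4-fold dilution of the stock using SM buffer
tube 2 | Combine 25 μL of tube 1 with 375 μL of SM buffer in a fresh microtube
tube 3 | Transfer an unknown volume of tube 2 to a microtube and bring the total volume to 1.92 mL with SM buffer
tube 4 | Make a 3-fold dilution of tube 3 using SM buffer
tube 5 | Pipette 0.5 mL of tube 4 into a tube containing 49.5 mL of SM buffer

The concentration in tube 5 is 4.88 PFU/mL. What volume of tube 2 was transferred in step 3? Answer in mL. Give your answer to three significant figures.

0.120 mL

Step 1: 4-fold → factor 4
Step 2: 25 μL + 375 μL = 400 μL total → factor 400/25 = 16
Step 3: v brought to 1.92 mL → factor = 1.92 mL/v
Step 4: 3-fold → factor 3
Step 5: 0.5 mL + 49.5 mL = 50 mL total → factor 50/0.5 = 100
Product of known-step factors = 19200
Overall factor = 1.50 × 10^6 PFU/mL / (4.88 PFU/mL) = 3.0738 × 10^5
Step-3 factor = 3.0738 × 10^5 / 19200 = 16.009
v = 1.92 mL / 16.009 = 0.120 mL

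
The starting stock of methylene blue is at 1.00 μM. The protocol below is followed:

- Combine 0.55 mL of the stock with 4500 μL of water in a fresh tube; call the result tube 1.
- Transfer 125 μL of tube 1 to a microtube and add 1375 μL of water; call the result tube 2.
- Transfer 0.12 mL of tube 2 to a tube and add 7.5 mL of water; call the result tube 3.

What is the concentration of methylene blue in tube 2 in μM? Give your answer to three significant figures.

0.00908 μM

Step 1: 0.55 mL + 4500 μL = 5.05 mL total → factor 5.05/0.55 = 9.1818
Step 2: 125 μL + 1375 μL = 1500 μL total → factor 1500/125 = 12
Dilution factor through tube 2 = 9.1818 × 12 = 110.18
[tube 2] = 1.00 μM / 110.18 = 0.00908 μM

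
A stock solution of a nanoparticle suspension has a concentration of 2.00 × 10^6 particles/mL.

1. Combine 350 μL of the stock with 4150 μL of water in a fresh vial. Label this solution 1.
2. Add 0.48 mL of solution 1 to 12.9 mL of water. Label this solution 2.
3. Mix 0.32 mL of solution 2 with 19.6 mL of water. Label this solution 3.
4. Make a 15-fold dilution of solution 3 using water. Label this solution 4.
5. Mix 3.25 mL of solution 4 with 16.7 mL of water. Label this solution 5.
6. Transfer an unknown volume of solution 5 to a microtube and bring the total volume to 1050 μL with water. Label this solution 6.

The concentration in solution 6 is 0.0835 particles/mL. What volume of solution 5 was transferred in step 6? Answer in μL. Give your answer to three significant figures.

90.1 μL

Step 1: 350 μL + 4150 μL = 4500 μL total → factor 4500/350 = 12.857
Step 2: 0.48 mL + 12.9 mL = 13.38 mL total → factor 13.38/0.48 = 27.875
Step 3: 0.32 mL + 19.6 mL = 19.92 mL total → factor 19.92/0.32 = 62.25
Step 4: 15-fold → factor 15
Step 5: 3.25 mL + 16.7 mL = 19.95 mL total → factor 19.95/3.25 = 6.1385
Step 6: v brought to 1050 μL → factor = 1050 μL/v
Product of known-step factors = 2.0542 × 10^6
Overall factor = 2.00 × 10^6 particles/mL / (0.0835 particles/mL) = 2.3952 × 10^7
Step-6 factor = 2.3952 × 10^7 / 2.0542 × 10^6 = 11.66
v = 1050 μL / 11.66 = 90.1 μL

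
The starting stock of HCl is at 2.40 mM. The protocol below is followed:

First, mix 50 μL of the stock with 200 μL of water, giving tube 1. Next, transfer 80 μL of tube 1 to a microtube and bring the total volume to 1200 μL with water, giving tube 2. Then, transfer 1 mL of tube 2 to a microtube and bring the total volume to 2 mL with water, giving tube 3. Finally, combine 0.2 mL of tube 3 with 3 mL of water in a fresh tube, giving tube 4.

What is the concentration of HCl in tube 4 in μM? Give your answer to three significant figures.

1.00 μM

Step 1: 50 μL + 200 μL = 250 μL total → factor 250/50 = 5
Step 2: 80 μL brought to 1200 μL → factor 1200/80 = 15
Step 3: 1 mL brought to 2 mL → factor 2/1 = 2
Step 4: 0.2 mL + 3 mL = 3.2 mL total → factor 3.2/0.2 = 16
Overall dilution factor = 5 × 15 × 2 × 16 = 2400
Final = 2.40 mM / 2400 = 0.001000 mM = 1.00 μM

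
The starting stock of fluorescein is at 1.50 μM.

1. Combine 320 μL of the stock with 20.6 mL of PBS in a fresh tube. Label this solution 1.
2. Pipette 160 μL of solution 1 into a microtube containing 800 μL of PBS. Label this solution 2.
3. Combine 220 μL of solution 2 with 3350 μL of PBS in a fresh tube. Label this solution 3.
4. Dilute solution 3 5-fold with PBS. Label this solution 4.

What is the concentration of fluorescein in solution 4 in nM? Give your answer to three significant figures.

0.0471 nM

Step 1: 320 μL + 20.6 mL = 20920 μL total → factor 20920/320 = 65.375
Step 2: 160 μL + 800 μL = 960 μL total → factor 960/160 = 6
Step 3: 220 μL + 3350 μL = 3570 μL total → factor 3570/220 = 16.227
Step 4: 5-fold → factor 5
Overall dilution factor = 65.375 × 6 × 16.227 × 5 = 31826
Final = 1.50 μM / 31826 = 4.713 × 10^-5 μM = 0.0471 nM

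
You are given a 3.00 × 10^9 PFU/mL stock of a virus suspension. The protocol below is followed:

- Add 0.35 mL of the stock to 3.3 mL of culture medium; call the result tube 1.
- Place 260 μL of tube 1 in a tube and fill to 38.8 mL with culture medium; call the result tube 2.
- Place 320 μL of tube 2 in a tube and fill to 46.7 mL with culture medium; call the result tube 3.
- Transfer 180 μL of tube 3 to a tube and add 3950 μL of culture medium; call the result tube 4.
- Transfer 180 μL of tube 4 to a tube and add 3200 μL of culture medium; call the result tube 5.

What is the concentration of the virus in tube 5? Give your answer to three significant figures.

Step 1: 0.35 mL + 3.3 mL = 3.65 mL total → factor 3.65/0.35 = 10.429
Step 2: 260 μL brought to 38.8 mL → factor 38800/260 = 149.23
Step 3: 320 μL brought to 46.7 mL → factor 46700/320 = 145.94
Step 4: 180 μL + 3950 μL = 4130 μL total → factor 4130/180 = 22.944
Step 5: 180 μL + 3200 μL = 3380 μL total → factor 3380/180 = 18.778
Overall dilution factor = 10.429 × 149.23 × 145.94 × 22.944 × 18.778 = 9.7852 × 10^7
Final = 3.00 × 10^9 PFU/mL / 9.7852 × 10^7 = 30.7 PFU/mL

30.7 PFU/mL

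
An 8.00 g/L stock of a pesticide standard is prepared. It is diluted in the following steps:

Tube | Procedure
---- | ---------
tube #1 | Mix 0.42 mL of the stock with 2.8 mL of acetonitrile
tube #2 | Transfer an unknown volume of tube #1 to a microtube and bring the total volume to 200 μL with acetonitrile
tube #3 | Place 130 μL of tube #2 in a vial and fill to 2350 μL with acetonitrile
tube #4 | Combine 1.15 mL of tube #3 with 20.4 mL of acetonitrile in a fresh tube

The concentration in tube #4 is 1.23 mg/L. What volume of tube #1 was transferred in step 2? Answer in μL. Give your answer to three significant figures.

79.9 μL

Step 1: 0.42 mL + 2.8 mL = 3.22 mL total → factor 3.22/0.42 = 7.6667
Step 2: v brought to 200 μL → factor = 200 μL/v
Step 3: 130 μL brought to 2350 μL → factor 2350/130 = 18.077
Step 4: 1.15 mL + 20.4 mL = 21.55 mL total → factor 21.55/1.15 = 18.739
Product of known-step factors = 2597.1
Overall factor = 8.00 g/L / (1.23 mg/L) = 6504.1
Step-2 factor = 6504.1 / 2597.1 = 2.5044
v = 200 μL / 2.5044 = 79.9 μL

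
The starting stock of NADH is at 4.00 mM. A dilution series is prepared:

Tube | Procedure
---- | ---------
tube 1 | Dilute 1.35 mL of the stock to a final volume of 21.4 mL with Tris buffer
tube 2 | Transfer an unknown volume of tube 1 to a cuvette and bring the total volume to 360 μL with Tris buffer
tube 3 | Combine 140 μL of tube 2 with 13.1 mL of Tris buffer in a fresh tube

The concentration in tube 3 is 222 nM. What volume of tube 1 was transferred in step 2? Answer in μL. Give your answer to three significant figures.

Step 1: 1.35 mL brought to 21.4 mL → factor 21.4/1.35 = 15.852
Step 2: v brought to 360 μL → factor = 360 μL/v
Step 3: 140 μL + 13.1 mL = 13240 μL total → factor 13240/140 = 94.571
Product of known-step factors = 1499.1
Overall factor = 4.00 mM / (222 nM) = 18018
Step-2 factor = 18018 / 1499.1 = 12.019
v = 360 μL / 12.019 = 30.0 μL

30.0 μL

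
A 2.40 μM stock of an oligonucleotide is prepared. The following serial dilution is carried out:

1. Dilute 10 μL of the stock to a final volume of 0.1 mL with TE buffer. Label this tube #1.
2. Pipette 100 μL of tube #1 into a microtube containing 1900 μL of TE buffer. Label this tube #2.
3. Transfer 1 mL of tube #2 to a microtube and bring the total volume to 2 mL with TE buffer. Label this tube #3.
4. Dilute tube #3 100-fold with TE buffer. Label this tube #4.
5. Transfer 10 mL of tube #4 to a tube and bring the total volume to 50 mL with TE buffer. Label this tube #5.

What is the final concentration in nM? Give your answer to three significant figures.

Step 1: 10 μL brought to 0.1 mL → factor 100/10 = 10
Step 2: 100 μL + 1900 μL = 2000 μL total → factor 2000/100 = 20
Step 3: 1 mL brought to 2 mL → factor 2/1 = 2
Step 4: 100-fold → factor 100
Step 5: 10 mL brought to 50 mL → factor 50/10 = 5
Overall dilution factor = 10 × 20 × 2 × 100 × 5 = 2 × 10^5
Final = 2.40 μM / 2 × 10^5 = 1.200 × 10^-5 μM = 0.0120 nM

0.0120 nM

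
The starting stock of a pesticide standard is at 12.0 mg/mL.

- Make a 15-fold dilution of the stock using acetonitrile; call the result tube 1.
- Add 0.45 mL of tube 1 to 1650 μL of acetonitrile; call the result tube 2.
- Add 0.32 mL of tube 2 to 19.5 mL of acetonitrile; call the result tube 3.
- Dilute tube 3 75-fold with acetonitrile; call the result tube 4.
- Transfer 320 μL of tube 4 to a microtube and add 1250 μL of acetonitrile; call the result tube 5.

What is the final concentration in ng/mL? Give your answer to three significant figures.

Step 1: 15-fold → factor 15
Step 2: 0.45 mL + 1650 μL = 2.1 mL total → factor 2.1/0.45 = 4.6667
Step 3: 0.32 mL + 19.5 mL = 19.82 mL total → factor 19.82/0.32 = 61.938
Step 4: 75-fold → factor 75
Step 5: 320 μL + 1250 μL = 1570 μL total → factor 1570/320 = 4.9062
Overall dilution factor = 15 × 4.6667 × 61.938 × 75 × 4.9062 = 1.5954 × 10^6
Final = 12.0 mg/mL / 1.5954 × 10^6 = 7.522 × 10^-6 mg/mL = 7.52 ng/mL

7.52 ng/mL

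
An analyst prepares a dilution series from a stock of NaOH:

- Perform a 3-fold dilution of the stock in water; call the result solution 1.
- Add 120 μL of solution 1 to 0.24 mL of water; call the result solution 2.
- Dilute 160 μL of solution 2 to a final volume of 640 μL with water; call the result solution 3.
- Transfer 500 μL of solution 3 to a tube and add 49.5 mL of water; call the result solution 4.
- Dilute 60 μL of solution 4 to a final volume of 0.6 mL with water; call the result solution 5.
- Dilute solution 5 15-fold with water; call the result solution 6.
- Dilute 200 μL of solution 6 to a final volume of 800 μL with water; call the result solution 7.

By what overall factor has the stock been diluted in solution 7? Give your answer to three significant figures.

Step 1: 3-fold → factor 3
Step 2: 120 μL + 0.24 mL = 360 μL total → factor 360/120 = 3
Step 3: 160 μL brought to 640 μL → factor 640/160 = 4
Step 4: 500 μL + 49.5 mL = 50000 μL total → factor 50000/500 = 100
Step 5: 60 μL brought to 0.6 mL → factor 600/60 = 10
Step 6: 15-fold → factor 15
Step 7: 200 μL brought to 800 μL → factor 800/200 = 4
Overall dilution factor = 3 × 3 × 4 × 100 × 10 × 15 × 4 = 2.16 × 10^6

2.16 × 10^6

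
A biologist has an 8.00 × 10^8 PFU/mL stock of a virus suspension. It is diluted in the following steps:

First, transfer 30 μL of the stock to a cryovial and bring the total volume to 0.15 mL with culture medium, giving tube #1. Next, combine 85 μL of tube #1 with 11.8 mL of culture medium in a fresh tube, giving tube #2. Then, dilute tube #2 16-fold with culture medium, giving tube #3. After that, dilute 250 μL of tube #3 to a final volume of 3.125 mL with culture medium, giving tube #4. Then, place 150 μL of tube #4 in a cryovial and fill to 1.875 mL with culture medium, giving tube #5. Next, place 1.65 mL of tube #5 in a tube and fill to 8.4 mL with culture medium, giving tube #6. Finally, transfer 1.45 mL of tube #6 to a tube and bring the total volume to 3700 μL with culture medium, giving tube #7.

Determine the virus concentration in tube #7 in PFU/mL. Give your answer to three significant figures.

35.2 PFU/mL

Step 1: 30 μL brought to 0.15 mL → factor 150/30 = 5
Step 2: 85 μL + 11.8 mL = 11885 μL total → factor 11885/85 = 139.82
Step 3: 16-fold → factor 16
Step 4: 250 μL brought to 3.125 mL → factor 3125/250 = 12.5
Step 5: 150 μL brought to 1.875 mL → factor 1875/150 = 12.5
Step 6: 1.65 mL brought to 8.4 mL → factor 8.4/1.65 = 5.0909
Step 7: 1.45 mL brought to 3700 μL → factor 3.7/1.45 = 2.5517
Overall dilution factor = 5 × 139.82 × 16 × 12.5 × 12.5 × 5.0909 × 2.5517 = 2.2705 × 10^7
Final = 8.00 × 10^8 PFU/mL / 2.2705 × 10^7 = 35.2 PFU/mL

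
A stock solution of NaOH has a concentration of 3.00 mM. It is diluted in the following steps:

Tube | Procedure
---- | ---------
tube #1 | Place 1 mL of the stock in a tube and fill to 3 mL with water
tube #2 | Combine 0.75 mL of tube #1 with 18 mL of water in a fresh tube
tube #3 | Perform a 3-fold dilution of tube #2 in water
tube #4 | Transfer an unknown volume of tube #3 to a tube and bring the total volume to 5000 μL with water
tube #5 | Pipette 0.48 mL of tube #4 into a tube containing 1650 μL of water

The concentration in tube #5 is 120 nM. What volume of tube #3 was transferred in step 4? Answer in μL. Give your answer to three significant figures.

200 μL

Step 1: 1 mL brought to 3 mL → factor 3/1 = 3
Step 2: 0.75 mL + 18 mL = 18.75 mL total → factor 18.75/0.75 = 25
Step 3: 3-fold → factor 3
Step 4: v brought to 5000 μL → factor = 5000 μL/v
Step 5: 0.48 mL + 1650 μL = 2.13 mL total → factor 2.13/0.48 = 4.4375
Product of known-step factors = 998.44
Overall factor = 3.00 mM / (120 nM) = 25000
Step-4 factor = 25000 / 998.44 = 25.039
v = 5000 μL / 25.039 = 200 μL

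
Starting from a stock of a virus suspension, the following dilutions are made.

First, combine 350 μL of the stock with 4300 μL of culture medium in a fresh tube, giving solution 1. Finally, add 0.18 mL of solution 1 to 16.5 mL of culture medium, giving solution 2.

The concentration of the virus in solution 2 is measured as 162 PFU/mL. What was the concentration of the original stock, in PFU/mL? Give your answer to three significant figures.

Step 1: 350 μL + 4300 μL = 4650 μL total → factor 4650/350 = 13.286
Step 2: 0.18 mL + 16.5 mL = 16.68 mL total → factor 16.68/0.18 = 92.667
Overall dilution factor = 13.286 × 92.667 = 1231.1
Stock = 162 PFU/mL × 1231.1 = 1.99 × 10^5 PFU/mL

1.99 × 10^5 PFU/mL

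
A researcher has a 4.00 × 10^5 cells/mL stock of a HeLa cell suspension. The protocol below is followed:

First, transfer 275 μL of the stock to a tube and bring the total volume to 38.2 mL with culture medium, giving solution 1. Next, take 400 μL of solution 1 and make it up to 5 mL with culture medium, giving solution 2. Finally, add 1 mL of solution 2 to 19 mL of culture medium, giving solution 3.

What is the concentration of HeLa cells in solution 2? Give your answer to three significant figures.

Step 1: 275 μL brought to 38.2 mL → factor 38200/275 = 138.91
Step 2: 400 μL brought to 5 mL → factor 5000/400 = 12.5
Dilution factor through solution 2 = 138.91 × 12.5 = 1736.4
[solution 2] = 4.00 × 10^5 cells/mL / 1736.4 = 230 cells/mL

230 cells/mL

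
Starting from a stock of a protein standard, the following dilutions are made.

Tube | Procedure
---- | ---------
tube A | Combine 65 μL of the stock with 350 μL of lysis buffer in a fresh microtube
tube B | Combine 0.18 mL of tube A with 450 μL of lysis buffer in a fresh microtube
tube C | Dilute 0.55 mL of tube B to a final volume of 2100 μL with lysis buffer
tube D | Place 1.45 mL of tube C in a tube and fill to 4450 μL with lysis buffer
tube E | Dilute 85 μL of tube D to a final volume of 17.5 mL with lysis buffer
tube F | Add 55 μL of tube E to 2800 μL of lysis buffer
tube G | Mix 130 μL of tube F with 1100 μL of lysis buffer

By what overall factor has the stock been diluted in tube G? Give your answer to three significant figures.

Step 1: 65 μL + 350 μL = 415 μL total → factor 415/65 = 6.3846
Step 2: 0.18 mL + 450 μL = 0.63 mL total → factor 0.63/0.18 = 3.5
Step 3: 0.55 mL brought to 2100 μL → factor 2.1/0.55 = 3.8182
Step 4: 1.45 mL brought to 4450 μL → factor 4.45/1.45 = 3.069
Step 5: 85 μL brought to 17.5 mL → factor 17500/85 = 205.88
Step 6: 55 μL + 2800 μL = 2855 μL total → factor 2855/55 = 51.909
Step 7: 130 μL + 1100 μL = 1230 μL total → factor 1230/130 = 9.4615
Overall dilution factor = 6.3846 × 3.5 × 3.8182 × 3.069 × 205.88 × 51.909 × 9.4615 = 2.6477 × 10^7

2.65 × 10^7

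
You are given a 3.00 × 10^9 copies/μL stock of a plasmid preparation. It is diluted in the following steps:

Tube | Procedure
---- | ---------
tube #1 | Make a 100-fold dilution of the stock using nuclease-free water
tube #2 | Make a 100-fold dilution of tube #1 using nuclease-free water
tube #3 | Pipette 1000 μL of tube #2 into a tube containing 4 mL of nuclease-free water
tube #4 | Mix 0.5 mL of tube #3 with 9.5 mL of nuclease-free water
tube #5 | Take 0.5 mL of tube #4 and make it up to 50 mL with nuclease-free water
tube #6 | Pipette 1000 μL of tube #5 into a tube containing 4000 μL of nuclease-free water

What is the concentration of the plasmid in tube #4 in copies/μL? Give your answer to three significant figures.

Step 1: 100-fold → factor 100
Step 2: 100-fold → factor 100
Step 3: 1000 μL + 4 mL = 5000 μL total → factor 5000/1000 = 5
Step 4: 0.5 mL + 9.5 mL = 10 mL total → factor 10/0.5 = 20
Dilution factor through tube #4 = 100 × 100 × 5 × 20 = 1 × 10^6
[tube #4] = 3.00 × 10^9 copies/μL / 1 × 10^6 = 3.00 × 10^3 copies/μL

3.00 × 10^3 copies/μL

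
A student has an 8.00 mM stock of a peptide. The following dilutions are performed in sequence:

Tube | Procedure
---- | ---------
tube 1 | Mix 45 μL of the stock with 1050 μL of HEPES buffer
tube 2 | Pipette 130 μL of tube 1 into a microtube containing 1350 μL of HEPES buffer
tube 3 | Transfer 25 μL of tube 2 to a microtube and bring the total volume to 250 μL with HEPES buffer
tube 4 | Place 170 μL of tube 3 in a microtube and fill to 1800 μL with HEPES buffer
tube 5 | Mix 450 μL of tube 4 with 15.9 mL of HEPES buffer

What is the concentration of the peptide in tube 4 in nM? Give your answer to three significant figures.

Step 1: 45 μL + 1050 μL = 1095 μL total → factor 1095/45 = 24.333
Step 2: 130 μL + 1350 μL = 1480 μL total → factor 1480/130 = 11.385
Step 3: 25 μL brought to 250 μL → factor 250/25 = 10
Step 4: 170 μL brought to 1800 μL → factor 1800/170 = 10.588
Dilution factor through tube 4 = 24.333 × 11.385 × 10 × 10.588 = 29332
[tube 4] = 8.00 mM / 29332 = 0.0002727 mM = 273 nM

273 nM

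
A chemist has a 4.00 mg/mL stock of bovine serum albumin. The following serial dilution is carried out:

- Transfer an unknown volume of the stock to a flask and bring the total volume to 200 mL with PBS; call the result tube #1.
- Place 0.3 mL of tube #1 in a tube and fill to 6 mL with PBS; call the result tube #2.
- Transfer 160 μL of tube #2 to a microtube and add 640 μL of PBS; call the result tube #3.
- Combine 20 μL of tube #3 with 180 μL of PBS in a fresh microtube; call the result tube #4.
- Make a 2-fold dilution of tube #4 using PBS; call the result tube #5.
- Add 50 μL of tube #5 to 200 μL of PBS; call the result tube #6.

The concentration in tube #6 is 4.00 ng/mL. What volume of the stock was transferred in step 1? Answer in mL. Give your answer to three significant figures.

Step 1: v brought to 200 mL → factor = 200 mL/v
Step 2: 0.3 mL brought to 6 mL → factor 6/0.3 = 20
Step 3: 160 μL + 640 μL = 800 μL total → factor 800/160 = 5
Step 4: 20 μL + 180 μL = 200 μL total → factor 200/20 = 10
Step 5: 2-fold → factor 2
Step 6: 50 μL + 200 μL = 250 μL total → factor 250/50 = 5
Product of known-step factors = 10000
Overall factor = 4.00 mg/mL / (4.00 ng/mL) = 1 × 10^6
Step-1 factor = 1 × 10^6 / 10000 = 100
v = 200 mL / 100 = 2.00 mL

2.00 mL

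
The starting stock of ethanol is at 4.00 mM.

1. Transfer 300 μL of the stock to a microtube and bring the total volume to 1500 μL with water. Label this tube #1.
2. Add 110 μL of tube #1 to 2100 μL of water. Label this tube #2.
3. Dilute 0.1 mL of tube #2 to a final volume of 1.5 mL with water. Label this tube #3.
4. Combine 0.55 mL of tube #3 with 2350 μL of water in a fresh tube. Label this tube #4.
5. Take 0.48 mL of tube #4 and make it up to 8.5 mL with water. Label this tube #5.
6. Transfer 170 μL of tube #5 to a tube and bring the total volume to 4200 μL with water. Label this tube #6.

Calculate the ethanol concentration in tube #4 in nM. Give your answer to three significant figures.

503 nM

Step 1: 300 μL brought to 1500 μL → factor 1500/300 = 5
Step 2: 110 μL + 2100 μL = 2210 μL total → factor 2210/110 = 20.091
Step 3: 0.1 mL brought to 1.5 mL → factor 1.5/0.1 = 15
Step 4: 0.55 mL + 2350 μL = 2.9 mL total → factor 2.9/0.55 = 5.2727
Dilution factor through tube #4 = 5 × 20.091 × 15 × 5.2727 = 7945
[tube #4] = 4.00 mM / 7945 = 0.0005035 mM = 503 nM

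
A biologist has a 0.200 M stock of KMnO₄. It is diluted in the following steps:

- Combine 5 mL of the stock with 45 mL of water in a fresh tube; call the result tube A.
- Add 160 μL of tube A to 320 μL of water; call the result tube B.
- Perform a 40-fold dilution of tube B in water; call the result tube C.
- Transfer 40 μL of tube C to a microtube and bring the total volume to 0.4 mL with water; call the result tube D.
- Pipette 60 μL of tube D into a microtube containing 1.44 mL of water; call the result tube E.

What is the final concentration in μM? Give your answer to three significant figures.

0.667 μM

Step 1: 5 mL + 45 mL = 50 mL total → factor 50/5 = 10
Step 2: 160 μL + 320 μL = 480 μL total → factor 480/160 = 3
Step 3: 40-fold → factor 40
Step 4: 40 μL brought to 0.4 mL → factor 400/40 = 10
Step 5: 60 μL + 1.44 mL = 1500 μL total → factor 1500/60 = 25
Overall dilution factor = 10 × 3 × 40 × 10 × 25 = 3 × 10^5
Final = 0.200 M / 3 × 10^5 = 6.667 × 10^-7 M = 0.667 μM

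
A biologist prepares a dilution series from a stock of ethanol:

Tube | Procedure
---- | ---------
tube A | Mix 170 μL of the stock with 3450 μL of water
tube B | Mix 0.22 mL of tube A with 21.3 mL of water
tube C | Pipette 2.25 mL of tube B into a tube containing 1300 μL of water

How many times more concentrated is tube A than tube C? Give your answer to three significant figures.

Step 1: 170 μL + 3450 μL = 3620 μL total → factor 3620/170 = 21.294
Step 2: 0.22 mL + 21.3 mL = 21.52 mL total → factor 21.52/0.22 = 97.818
Step 3: 2.25 mL + 1300 μL = 3.55 mL total → factor 3.55/2.25 = 1.5778
Dilution factor to tube A = 21.294; to tube C = 3286.4
[tube A]/[tube C] = (factor to tube C)/(factor to tube A) = 3286.4/21.294 = 154

154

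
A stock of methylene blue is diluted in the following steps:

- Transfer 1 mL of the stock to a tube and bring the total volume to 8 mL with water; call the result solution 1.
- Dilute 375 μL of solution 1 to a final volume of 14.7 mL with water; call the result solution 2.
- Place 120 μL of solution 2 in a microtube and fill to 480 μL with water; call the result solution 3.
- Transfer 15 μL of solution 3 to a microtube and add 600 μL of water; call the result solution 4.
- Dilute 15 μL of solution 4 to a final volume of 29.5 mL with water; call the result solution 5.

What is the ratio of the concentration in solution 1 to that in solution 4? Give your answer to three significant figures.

6.43 × 10^3

Step 1: 1 mL brought to 8 mL → factor 8/1 = 8
Step 2: 375 μL brought to 14.7 mL → factor 14700/375 = 39.2
Step 3: 120 μL brought to 480 μL → factor 480/120 = 4
Step 4: 15 μL + 600 μL = 615 μL total → factor 615/15 = 41
Dilution factor to solution 1 = 8; to solution 4 = 51430
[solution 1]/[solution 4] = (factor to solution 4)/(factor to solution 1) = 51430/8 = 6.43 × 10^3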